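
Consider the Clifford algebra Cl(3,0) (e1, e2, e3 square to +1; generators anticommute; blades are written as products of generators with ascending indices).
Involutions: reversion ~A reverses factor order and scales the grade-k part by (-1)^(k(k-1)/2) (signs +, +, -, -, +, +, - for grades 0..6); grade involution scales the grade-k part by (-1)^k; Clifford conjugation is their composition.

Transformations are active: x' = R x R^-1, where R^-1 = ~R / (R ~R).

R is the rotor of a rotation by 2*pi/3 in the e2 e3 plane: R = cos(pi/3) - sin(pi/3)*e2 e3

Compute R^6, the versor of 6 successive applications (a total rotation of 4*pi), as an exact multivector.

The rotor phase is half the rotation angle and phases add under composition, so 6 steps in the e2 e3 plane accumulate phase 6*(pi/3) = 2*pi: R^6 = cos(2*pi) - sin(2*pi)*e2 e3.
cos(2*pi) = 1 and sin(2*pi) = 0, so R^6 = 1. The total rotation 4*pi is 2 full turns, so every vector returns to itself, yet the rotor is +1, back on the identity sheet (an even number of 2*pi turns).
Answer: 1


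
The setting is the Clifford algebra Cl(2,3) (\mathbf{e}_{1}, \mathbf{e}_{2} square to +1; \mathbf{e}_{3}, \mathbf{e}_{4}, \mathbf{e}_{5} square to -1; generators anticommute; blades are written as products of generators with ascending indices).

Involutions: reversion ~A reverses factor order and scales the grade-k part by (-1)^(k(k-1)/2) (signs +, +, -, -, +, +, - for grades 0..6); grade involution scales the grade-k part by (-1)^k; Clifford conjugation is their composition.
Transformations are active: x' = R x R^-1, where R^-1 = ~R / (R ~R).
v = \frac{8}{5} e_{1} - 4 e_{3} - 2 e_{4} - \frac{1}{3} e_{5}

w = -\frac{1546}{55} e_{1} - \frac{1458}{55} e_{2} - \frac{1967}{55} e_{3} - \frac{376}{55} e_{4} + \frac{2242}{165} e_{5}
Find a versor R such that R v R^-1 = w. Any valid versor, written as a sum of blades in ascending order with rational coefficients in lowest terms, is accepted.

The midline construction: v and w both square to -\frac{3949}{225}, so reflecting in their sum -\frac{1458}{55} e_{1} - \frac{1458}{55} e_{2} - \frac{2187}{55} e_{3} - \frac{486}{55} e_{4} + \frac{729}{55} e_{5} exchanges them.
Answer: -\frac{1458}{55} e_{1} - \frac{1458}{55} e_{2} - \frac{2187}{55} e_{3} - \frac{486}{55} e_{4} + \frac{729}{55} e_{5}


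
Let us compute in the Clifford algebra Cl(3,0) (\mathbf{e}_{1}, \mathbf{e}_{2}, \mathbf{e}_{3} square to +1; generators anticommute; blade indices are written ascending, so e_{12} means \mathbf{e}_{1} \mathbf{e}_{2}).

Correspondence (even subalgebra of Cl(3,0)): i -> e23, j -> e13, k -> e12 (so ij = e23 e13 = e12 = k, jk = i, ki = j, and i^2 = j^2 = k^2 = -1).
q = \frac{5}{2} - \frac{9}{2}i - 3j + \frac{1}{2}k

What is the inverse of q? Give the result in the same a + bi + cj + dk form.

In blades: q = \frac{5}{2} + \frac{1}{2} e_{12} - 3 e_{13} - \frac{9}{2} e_{23}.
With qbar = \frac{5}{2} - \frac{1}{2} e_{12} + 3 e_{13} + \frac{9}{2} e_{23} (scalar fixed, mapped units negated), q qbar = \frac{143}{4} (the sum of squared coefficients), so q^-1 = qbar / (\frac{143}{4}) = \frac{10}{143} - \frac{2}{143} e_{12} + \frac{12}{143} e_{13} + \frac{18}{143} e_{23}; translating back:
Answer: \frac{10}{143} + \frac{18}{143}i + \frac{12}{143}j - \frac{2}{143}k


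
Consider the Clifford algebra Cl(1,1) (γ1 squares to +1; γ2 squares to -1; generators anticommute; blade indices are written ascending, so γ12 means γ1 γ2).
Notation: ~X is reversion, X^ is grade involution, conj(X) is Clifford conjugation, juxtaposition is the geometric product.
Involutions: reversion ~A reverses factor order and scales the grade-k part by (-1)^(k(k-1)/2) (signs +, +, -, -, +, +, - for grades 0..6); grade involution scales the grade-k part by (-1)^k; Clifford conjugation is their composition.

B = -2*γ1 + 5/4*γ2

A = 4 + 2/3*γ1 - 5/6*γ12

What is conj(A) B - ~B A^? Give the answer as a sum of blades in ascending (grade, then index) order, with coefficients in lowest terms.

first term: 4/3 - 217/24*γ1 + 20/3*γ2 - 5/6*γ12
second term: 4/3 - 217/24*γ1 + 20/3*γ2 + 5/6*γ12
Answer: -5/3*γ12


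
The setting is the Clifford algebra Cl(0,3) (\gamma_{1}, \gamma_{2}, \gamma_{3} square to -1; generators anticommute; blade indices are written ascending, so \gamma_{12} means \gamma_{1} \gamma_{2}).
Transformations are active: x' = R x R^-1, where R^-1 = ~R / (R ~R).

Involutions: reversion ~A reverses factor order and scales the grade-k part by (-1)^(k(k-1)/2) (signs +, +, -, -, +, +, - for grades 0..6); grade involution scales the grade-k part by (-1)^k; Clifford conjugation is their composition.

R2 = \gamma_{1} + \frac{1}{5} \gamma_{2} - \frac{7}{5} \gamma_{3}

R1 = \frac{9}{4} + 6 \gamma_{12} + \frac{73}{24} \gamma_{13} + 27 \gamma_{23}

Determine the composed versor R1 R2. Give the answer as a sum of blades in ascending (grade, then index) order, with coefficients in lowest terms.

Distribute over the terms of R2 (each basis-blade product reordered to ascending indices, repeated generators contracted through their squares):
R1 (\gamma_{1}) = \frac{9}{4} \gamma_{1} + 6 \gamma_{2} + \frac{73}{24} \gamma_{3} + 27 \gamma_{123}
R1 (\frac{1}{5} \gamma_{2}) = -\frac{6}{5} \gamma_{1} + \frac{9}{20} \gamma_{2} + \frac{27}{5} \gamma_{3} - \frac{73}{120} \gamma_{123}
R1 (-\frac{7}{5} \gamma_{3}) = \frac{511}{120} \gamma_{1} + \frac{189}{5} \gamma_{2} - \frac{63}{20} \gamma_{3} - \frac{42}{5} \gamma_{123}
Summing the partial products and collecting blades:
Answer: \frac{637}{120} \gamma_{1} + \frac{177}{4} \gamma_{2} + \frac{127}{24} \gamma_{3} + \frac{2159}{120} \gamma_{123}


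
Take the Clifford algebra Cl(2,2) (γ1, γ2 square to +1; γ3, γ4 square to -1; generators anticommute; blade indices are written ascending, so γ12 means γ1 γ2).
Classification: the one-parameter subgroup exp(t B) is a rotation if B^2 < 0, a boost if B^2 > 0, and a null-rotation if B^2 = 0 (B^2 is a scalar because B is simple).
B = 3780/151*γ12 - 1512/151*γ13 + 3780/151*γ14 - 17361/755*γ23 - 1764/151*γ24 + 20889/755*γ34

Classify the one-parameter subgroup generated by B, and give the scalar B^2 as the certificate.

B^2 term by term: the squares give (3780/151)^2*(γ12)^2 + (-1512/151)^2*(γ13)^2 + (3780/151)^2*(γ14)^2 + (-17361/755)^2*(γ23)^2 + (-1764/151)^2*(γ24)^2 + (20889/755)^2*(γ34)^2 = 14288400/22801*(-1) + 2286144/22801*(+1) + 14288400/22801*(+1) + 301404321/570025*(+1) + 3111696/22801*(+1) + 436350321/570025*(-1) = 0 (each basis 2-blade squares to minus the product of its generators' squares); cross terms between blades sharing an index anticommute and cancel; the commuting (index-disjoint) pairs give grade-4 terms 2*c*c'*(blade product), which cancel blade by blade — γ1234: 31584168/22801 - 5334336/22801 - 26249832/22801 = 0 — confirming B is simple. So B^2 = 0.
Answer: null-rotation, certificate B^2 = 0. No conjugation can change B^2 = 0; the sign gives the class.


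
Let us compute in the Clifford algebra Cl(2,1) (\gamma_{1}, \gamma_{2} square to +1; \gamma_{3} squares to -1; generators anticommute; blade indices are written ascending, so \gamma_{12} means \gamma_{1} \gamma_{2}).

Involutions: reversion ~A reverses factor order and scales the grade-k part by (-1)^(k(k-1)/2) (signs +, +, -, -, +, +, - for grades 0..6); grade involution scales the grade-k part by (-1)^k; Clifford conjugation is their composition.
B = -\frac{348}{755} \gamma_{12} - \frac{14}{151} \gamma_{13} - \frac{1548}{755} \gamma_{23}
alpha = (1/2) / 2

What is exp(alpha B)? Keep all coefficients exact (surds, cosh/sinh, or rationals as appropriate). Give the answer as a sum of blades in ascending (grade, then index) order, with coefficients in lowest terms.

B^2 term by term: the squares give (-\frac{348}{755})^2*(\gamma_{12})^2 + (-\frac{14}{151})^2*(\gamma_{13})^2 + (-\frac{1548}{755})^2*(\gamma_{23})^2 = \frac{121104}{570025}*(-1) + \frac{196}{22801}*(+1) + \frac{2396304}{570025}*(+1) = 4 (each basis 2-blade squares to minus the product of its generators' squares); cross terms between blades sharing an index anticommute and cancel. So B^2 = 4.
B^2 = 4 — the positive square puts this in the hyperbolic regime; l = 2, alpha*l = \frac{1}{2}, so exp(alpha B) = cosh(\frac{1}{2}) + (sinh(\frac{1}{2})/2)*B = \cosh{\left(\frac{1}{2} \right)} + (\frac{\sinh{\left(\frac{1}{2} \right)}}{2})*B.
Answer: \cosh{\left(\frac{1}{2} \right)} - \frac{174 \sinh{\left(\frac{1}{2} \right)}}{755} \gamma_{12} - \frac{7 \sinh{\left(\frac{1}{2} \right)}}{151} \gamma_{13} - \frac{774 \sinh{\left(\frac{1}{2} \right)}}{755} \gamma_{23}


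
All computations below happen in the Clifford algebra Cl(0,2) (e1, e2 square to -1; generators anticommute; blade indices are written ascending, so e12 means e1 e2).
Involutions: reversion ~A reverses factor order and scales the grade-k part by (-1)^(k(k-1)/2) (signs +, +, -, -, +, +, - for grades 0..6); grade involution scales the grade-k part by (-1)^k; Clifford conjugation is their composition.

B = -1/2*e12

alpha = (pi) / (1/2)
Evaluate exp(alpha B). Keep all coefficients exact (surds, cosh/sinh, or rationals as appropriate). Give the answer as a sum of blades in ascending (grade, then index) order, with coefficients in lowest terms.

B^2 = (-1/2)^2*(e12)^2 = 1/4*(-1) = -1/4 (a basis 2-blade squares to minus the product of its generators' squares).
B^2 = -1/4 — circular case — the even/odd split gives cos and sin: l = 1/2, alpha*l = pi, so exp(alpha B) = cos(pi) + (sin(pi)/(1/2))*B = -1 + (0)*B.
Answer: -1


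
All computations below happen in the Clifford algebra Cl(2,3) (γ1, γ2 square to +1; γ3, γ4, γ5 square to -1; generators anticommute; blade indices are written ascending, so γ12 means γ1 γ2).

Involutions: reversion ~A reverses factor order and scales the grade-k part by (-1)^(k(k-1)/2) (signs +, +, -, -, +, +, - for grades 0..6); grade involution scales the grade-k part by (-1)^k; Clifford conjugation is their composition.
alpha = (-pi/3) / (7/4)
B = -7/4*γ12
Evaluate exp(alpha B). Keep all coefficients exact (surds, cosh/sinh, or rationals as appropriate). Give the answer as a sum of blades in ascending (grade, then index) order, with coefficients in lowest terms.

B^2 = (-7/4)^2*(γ12)^2 = 49/16*(-1) = -49/16 (a basis 2-blade squares to minus the product of its generators' squares).
B^2 = -49/16 — the series telescopes trigonometrically here: l = 7/4, alpha*l = -pi/3, so exp(alpha B) = cos(-pi/3) + (sin(-pi/3)/(7/4))*B = 1/2 + (-2*sqrt(3)/7)*B.
Answer: 1/2 + sqrt(3)/2*γ12


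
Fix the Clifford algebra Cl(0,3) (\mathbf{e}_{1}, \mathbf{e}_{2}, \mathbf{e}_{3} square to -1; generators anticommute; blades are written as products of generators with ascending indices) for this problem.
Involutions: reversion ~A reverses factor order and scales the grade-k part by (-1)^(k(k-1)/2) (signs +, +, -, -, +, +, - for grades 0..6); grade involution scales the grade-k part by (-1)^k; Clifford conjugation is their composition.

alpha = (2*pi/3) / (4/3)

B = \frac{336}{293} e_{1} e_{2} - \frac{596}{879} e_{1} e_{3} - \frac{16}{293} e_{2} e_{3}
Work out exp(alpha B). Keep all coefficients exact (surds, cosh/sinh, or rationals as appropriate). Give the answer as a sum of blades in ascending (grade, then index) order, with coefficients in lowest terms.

B^2 term by term: the squares give (\frac{336}{293})^2*(e_{1} e_{2})^2 + (-\frac{596}{879})^2*(e_{1} e_{3})^2 + (-\frac{16}{293})^2*(e_{2} e_{3})^2 = \frac{112896}{85849}*(-1) + \frac{355216}{772641}*(-1) + \frac{256}{85849}*(-1) = -\frac{16}{9} (each basis 2-blade squares to minus the product of its generators' squares); cross terms between blades sharing an index anticommute and cancel. So B^2 = -\frac{16}{9}.
B^2 = -\frac{16}{9} — B^2 < 0, so the exponential closes trigonometrically: l = \frac{4}{3}, alpha*l = \frac{2 \pi}{3}, so exp(alpha B) = cos(\frac{2 \pi}{3}) + (sin(\frac{2 \pi}{3})/(\frac{4}{3}))*B = - \frac{1}{2} + (\frac{3 \sqrt{3}}{8})*B.
Answer: - \frac{1}{2} + \frac{126 \sqrt{3}}{293} e_{1} e_{2} - \frac{149 \sqrt{3}}{586} e_{1} e_{3} - \frac{6 \sqrt{3}}{293} e_{2} e_{3}


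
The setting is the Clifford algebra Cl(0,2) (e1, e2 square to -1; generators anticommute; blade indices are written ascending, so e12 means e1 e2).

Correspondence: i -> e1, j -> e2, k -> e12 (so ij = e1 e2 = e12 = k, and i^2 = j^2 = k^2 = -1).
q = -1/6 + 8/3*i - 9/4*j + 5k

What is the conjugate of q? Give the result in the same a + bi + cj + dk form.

In blades: q = -1/6 + 8/3*e1 - 9/4*e2 + 5*e12.
Conjugation here is Clifford conjugation: the scalar is fixed and the grade-1 and grade-2 blades all flip sign, giving -1/6 - 8/3*e1 + 9/4*e2 - 5*e12; translating back:
Answer: -1/6 - 8/3*i + 9/4*j - 5k


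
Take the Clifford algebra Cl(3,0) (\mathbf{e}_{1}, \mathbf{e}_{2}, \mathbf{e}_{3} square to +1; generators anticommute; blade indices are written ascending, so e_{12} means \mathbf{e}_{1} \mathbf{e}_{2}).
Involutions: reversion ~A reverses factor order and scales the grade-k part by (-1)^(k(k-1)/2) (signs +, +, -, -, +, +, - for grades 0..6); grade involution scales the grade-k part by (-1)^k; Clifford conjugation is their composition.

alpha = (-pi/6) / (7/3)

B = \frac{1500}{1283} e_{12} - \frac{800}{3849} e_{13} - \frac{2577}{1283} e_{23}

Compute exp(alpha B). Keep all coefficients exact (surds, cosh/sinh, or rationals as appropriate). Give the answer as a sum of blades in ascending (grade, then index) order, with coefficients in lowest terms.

B^2 term by term: the squares give (\frac{1500}{1283})^2*(e_{12})^2 + (-\frac{800}{3849})^2*(e_{13})^2 + (-\frac{2577}{1283})^2*(e_{23})^2 = \frac{2250000}{1646089}*(-1) + \frac{640000}{14814801}*(-1) + \frac{6640929}{1646089}*(-1) = -\frac{49}{9} (each basis 2-blade squares to minus the product of its generators' squares); cross terms between blades sharing an index anticommute and cancel. So B^2 = -\frac{49}{9}.
B^2 = -\frac{49}{9} — the negative square puts this in the circular regime; l = \frac{7}{3}, alpha*l = - \frac{\pi}{6}, so exp(alpha B) = cos(- \frac{\pi}{6}) + (sin(- \frac{\pi}{6})/(\frac{7}{3}))*B = \frac{\sqrt{3}}{2} + (- \frac{3}{14})*B.
Answer: \frac{\sqrt{3}}{2} - \frac{2250}{8981} e_{12} + \frac{400}{8981} e_{13} + \frac{7731}{17962} e_{23}


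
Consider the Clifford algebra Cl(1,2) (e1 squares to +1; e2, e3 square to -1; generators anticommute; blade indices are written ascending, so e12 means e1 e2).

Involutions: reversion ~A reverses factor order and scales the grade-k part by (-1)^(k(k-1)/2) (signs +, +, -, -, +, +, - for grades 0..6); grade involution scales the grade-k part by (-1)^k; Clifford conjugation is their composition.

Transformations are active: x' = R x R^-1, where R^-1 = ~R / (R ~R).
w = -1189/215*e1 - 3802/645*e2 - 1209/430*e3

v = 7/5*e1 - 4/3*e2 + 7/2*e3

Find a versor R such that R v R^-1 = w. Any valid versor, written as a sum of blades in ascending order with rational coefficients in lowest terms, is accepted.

A norm check does it: q(v) = q(w) = -10861/900, hence R = v + w = -888/215*e1 - 1554/215*e2 + 148/215*e3 realises the map — parallel part kept, (v - w)/2 negated, v carried to w.
Answer: -888/215*e1 - 1554/215*e2 + 148/215*e3


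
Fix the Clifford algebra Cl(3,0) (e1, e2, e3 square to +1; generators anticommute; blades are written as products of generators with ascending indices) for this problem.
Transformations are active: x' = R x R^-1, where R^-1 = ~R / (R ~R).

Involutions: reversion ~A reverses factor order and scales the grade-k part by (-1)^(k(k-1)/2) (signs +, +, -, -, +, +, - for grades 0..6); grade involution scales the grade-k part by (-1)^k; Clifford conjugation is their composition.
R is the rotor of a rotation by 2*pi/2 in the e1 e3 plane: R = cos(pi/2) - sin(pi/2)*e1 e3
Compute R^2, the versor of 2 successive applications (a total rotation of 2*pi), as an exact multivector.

Because a rotor carries half the rotation angle, composing 2 copies of this e1 e3-plane rotor multiplies the phase: 2*(pi/2) = pi, hence R^2 = cos(pi) - sin(pi)*e1 e3.
cos(pi) = -1 and sin(pi) = 0, so R^2 = -1. The total rotation 2*pi is 1 full turn, so every vector returns to itself, yet the rotor is -1, on the OTHER sheet of the double cover (an odd number of 2*pi turns).
Answer: -1


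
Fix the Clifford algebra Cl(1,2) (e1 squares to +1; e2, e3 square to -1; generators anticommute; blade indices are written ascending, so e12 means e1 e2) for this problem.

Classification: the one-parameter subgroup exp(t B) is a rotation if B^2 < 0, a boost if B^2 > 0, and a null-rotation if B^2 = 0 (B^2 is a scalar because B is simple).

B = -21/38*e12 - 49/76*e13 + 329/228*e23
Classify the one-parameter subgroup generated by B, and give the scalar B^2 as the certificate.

B^2 term by term: the squares give (-21/38)^2*(e12)^2 + (-49/76)^2*(e13)^2 + (329/228)^2*(e23)^2 = 441/1444*(+1) + 2401/5776*(+1) + 108241/51984*(-1) = -49/36 (each basis 2-blade squares to minus the product of its generators' squares); cross terms between blades sharing an index anticommute and cancel. So B^2 = -49/36.
Answer: rotation, certificate B^2 = -49/36. Key observation: B^2 = -49/36 is a conjugation invariant, so its sign decides the class regardless of the surface form of B.


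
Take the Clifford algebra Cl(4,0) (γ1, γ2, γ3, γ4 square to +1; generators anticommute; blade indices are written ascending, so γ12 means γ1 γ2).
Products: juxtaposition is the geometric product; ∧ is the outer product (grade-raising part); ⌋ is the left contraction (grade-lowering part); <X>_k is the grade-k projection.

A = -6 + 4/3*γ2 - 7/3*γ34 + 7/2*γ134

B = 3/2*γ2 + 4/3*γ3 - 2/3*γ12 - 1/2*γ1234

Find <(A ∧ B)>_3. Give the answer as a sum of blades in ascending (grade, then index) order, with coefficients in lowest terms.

step 1: -9*γ2 - 8*γ3 + 4*γ12 + 16/9*γ23 - 7/2*γ234 + 353/36*γ1234
step 2: -7/2*γ234
Answer: -7/2*γ234


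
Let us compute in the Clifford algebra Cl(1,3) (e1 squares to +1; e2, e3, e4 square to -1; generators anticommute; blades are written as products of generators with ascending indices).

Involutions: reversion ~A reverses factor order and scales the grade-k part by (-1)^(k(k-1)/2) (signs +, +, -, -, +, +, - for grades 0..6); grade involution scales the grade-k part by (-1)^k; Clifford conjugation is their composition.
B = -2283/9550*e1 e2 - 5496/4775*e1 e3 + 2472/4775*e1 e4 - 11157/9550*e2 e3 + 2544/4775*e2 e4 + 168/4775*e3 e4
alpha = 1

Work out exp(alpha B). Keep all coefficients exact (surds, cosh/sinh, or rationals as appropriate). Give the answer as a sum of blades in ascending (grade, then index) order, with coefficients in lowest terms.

B^2 term by term: the squares give (-2283/9550)^2*(e1 e2)^2 + (-5496/4775)^2*(e1 e3)^2 + (2472/4775)^2*(e1 e4)^2 + (-11157/9550)^2*(e2 e3)^2 + (2544/4775)^2*(e2 e4)^2 + (168/4775)^2*(e3 e4)^2 = 5212089/91202500*(+1) + 30206016/22800625*(+1) + 6110784/22800625*(+1) + 124478649/91202500*(-1) + 6471936/22800625*(-1) + 28224/22800625*(-1) = 0 (each basis 2-blade squares to minus the product of its generators' squares); cross terms between blades sharing an index anticommute and cancel; the commuting (index-disjoint) pairs give grade-4 terms 2*c*c'*(blade product), which cancel blade by blade — e1 e2 e3 e4: -383544/22800625 + 27963648/22800625 - 27580104/22800625 = 0 — confirming B is simple. So B^2 = 0.
B^2 = 0, hence only two terms survive: exp(alpha B) = 1 + alpha B (parabolic case).
Answer: 1 - 2283/9550*e1 e2 - 5496/4775*e1 e3 + 2472/4775*e1 e4 - 11157/9550*e2 e3 + 2544/4775*e2 e4 + 168/4775*e3 e4


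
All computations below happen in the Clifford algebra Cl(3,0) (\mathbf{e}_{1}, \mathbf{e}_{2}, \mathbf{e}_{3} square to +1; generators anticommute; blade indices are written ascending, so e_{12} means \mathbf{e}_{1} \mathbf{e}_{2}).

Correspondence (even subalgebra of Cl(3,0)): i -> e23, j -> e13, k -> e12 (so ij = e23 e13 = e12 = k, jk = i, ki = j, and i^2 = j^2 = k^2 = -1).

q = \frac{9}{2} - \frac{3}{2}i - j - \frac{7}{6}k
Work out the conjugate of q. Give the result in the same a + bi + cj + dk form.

In blades: q = \frac{9}{2} - \frac{7}{6} e_{12} - e_{13} - \frac{3}{2} e_{23}.
Quaternion conjugation is reversion on the even subalgebra: the scalar is fixed and every grade-2 blade flips sign, giving \frac{9}{2} + \frac{7}{6} e_{12} + e_{13} + \frac{3}{2} e_{23}; translating back:
Answer: \frac{9}{2} + \frac{3}{2}i + j + \frac{7}{6}k


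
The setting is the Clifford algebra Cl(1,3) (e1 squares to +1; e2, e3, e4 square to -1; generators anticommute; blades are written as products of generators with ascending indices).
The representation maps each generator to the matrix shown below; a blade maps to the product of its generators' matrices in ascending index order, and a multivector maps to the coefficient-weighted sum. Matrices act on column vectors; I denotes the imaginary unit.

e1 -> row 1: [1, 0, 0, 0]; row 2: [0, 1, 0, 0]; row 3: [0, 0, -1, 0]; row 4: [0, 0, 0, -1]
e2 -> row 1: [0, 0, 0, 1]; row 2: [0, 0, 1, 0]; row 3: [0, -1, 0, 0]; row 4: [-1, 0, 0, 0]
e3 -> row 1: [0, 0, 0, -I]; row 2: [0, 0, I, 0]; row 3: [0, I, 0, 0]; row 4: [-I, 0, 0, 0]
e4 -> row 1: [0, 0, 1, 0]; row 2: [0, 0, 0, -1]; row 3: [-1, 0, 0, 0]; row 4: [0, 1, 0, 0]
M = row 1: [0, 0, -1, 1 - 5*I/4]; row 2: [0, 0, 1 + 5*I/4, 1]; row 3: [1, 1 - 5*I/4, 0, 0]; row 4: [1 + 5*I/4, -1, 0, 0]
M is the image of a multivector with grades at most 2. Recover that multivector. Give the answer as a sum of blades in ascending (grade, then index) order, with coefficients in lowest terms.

Method: the blade images are trace-orthogonal — tr(rho(e_A) rho(e_B)^-1) = 4 if A = B and 0 otherwise — and rho(e_A)^-1 = (e_A)^2 * rho(e_A) with (e_A)^2 = +1 or -1, so the coefficient of e_A in the preimage is (e_A)^2 * tr(M rho(e_A))/4.
Nonzero projections over blades of grade <= 2: e4: (e4)^2 = -1, tr(M rho(e4)) = 4, coefficient -1; e1 e2: (e1 e2)^2 = +1, tr(M rho(e1 e2)) = 4, coefficient 1; e1 e3: (e1 e3)^2 = +1, tr(M rho(e1 e3)) = 5, coefficient 5/4. Every other blade of grade <= 2 projects to 0.
Answer: -e4 + e1 e2 + 5/4*e1 e3


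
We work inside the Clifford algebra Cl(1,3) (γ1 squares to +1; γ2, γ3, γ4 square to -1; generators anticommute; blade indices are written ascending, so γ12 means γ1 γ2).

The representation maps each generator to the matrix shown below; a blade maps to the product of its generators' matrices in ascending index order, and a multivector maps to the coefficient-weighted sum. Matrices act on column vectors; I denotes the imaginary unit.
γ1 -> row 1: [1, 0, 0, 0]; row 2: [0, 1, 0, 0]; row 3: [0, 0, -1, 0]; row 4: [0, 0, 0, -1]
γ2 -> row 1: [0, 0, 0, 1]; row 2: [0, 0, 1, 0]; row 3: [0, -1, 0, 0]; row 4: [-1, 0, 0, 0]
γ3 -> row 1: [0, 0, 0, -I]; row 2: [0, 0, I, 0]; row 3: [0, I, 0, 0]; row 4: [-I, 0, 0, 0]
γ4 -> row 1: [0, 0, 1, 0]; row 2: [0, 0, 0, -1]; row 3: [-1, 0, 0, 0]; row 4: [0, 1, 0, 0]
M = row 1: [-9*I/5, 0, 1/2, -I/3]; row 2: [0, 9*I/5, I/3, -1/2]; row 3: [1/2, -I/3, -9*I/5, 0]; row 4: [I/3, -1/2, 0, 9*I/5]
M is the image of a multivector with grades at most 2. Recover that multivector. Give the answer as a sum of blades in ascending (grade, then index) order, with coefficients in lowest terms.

Method: the blade images are trace-orthogonal — tr(rho(e_A) rho(e_B)^-1) = 4 if A = B and 0 otherwise — and rho(e_A)^-1 = (e_A)^2 * rho(e_A) with (e_A)^2 = +1 or -1, so the coefficient of e_A in the preimage is (e_A)^2 * tr(M rho(e_A))/4.
Nonzero projections over blades of grade <= 2: γ13: (γ13)^2 = +1, tr(M rho(γ13)) = 4/3, coefficient 1/3; γ14: (γ14)^2 = +1, tr(M rho(γ14)) = 2, coefficient 1/2; γ23: (γ23)^2 = -1, tr(M rho(γ23)) = -36/5, coefficient 9/5. Every other blade of grade <= 2 projects to 0.
Answer: 1/3*γ13 + 1/2*γ14 + 9/5*γ23


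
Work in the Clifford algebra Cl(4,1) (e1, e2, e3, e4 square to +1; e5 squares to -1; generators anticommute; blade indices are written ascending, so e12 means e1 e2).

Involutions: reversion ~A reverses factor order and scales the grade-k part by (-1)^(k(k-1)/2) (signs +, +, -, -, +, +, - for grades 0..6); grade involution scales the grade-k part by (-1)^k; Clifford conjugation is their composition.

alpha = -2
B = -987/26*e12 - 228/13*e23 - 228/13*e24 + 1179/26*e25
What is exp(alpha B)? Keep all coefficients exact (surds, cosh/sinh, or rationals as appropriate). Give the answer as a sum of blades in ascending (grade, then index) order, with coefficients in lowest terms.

B^2 term by term: the squares give (-987/26)^2*(e12)^2 + (-228/13)^2*(e23)^2 + (-228/13)^2*(e24)^2 + (1179/26)^2*(e25)^2 = 974169/676*(-1) + 51984/169*(-1) + 51984/169*(-1) + 1390041/676*(+1) = 0 (each basis 2-blade squares to minus the product of its generators' squares); cross terms between blades sharing an index anticommute and cancel. So B^2 = 0.
B^2 = 0, and the exponential is exactly linear here: exp(alpha B) = 1 + alpha B (parabolic case).
Answer: 1 + 987/13*e12 + 456/13*e23 + 456/13*e24 - 1179/13*e25


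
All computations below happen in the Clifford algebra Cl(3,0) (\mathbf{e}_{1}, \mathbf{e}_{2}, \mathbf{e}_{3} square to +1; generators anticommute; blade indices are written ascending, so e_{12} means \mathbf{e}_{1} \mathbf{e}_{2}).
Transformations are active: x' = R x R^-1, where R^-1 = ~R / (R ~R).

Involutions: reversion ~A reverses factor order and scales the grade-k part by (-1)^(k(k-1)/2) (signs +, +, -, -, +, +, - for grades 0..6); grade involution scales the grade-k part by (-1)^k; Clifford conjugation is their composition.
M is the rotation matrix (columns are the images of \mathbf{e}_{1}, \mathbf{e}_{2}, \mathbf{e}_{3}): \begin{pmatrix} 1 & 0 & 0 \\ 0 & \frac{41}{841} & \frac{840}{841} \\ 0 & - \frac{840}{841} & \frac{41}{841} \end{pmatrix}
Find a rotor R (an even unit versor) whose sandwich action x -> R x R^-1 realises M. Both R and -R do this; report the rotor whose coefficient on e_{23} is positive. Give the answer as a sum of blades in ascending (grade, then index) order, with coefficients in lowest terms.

Method: write R = a + b12*e_{12} + b13*e_{13} + b23*e_{23} with a^2 + b12^2 + b13^2 + b23^2 = 1 (so R^-1 = ~R). Expanding the columns R e_j ~R gives tr M = 4a^2 - 1 and, from the antisymmetric part, M21 - M12 = -4a*b12, M13 - M31 = 4a*b13, M32 - M23 = -4a*b23.
Here tr M = \frac{923}{841}, so a^2 = (1 + tr M)/4 = \frac{441}{841} and a = ±\frac{21}{29}. Taking a = \frac{21}{29}: M21 - M12 = 0, M13 - M31 = 0, M32 - M23 = -\frac{1680}{841}, giving b12 = 0, b13 = 0, b23 = \frac{20}{29}, i.e. R = \frac{21}{29} + \frac{20}{29} e_{23}.
Its e_{23} coefficient is already positive.
Answer: \frac{21}{29} + \frac{20}{29} e_{23}. Note: both R and -R realise this M (trace \frac{923}{841}); the covering map identifies them, and the e_{23}-coefficient sign is the tie-breaker.


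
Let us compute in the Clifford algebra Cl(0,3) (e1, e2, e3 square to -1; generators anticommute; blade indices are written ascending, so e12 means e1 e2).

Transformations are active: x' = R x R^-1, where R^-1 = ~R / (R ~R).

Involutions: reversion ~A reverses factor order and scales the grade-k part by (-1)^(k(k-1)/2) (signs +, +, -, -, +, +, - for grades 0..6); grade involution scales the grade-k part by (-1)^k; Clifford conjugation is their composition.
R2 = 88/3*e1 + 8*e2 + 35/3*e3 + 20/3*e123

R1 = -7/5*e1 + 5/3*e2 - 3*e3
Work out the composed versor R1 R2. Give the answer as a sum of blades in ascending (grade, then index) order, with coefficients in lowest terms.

Distribute over the terms of R1 (each basis-blade product reordered to ascending indices, repeated generators contracted through their squares):
(-7/5*e1) R2 = 616/15 - 56/5*e12 - 49/3*e13 + 28/3*e23
(5/3*e2) R2 = -40/3 - 440/9*e12 + 100/9*e13 + 175/9*e23
(-3*e3) R2 = 35 + 20*e12 + 88*e13 + 24*e23
Summing the partial products and collecting blades:
Answer: 941/15 - 1804/45*e12 + 745/9*e13 + 475/9*e23


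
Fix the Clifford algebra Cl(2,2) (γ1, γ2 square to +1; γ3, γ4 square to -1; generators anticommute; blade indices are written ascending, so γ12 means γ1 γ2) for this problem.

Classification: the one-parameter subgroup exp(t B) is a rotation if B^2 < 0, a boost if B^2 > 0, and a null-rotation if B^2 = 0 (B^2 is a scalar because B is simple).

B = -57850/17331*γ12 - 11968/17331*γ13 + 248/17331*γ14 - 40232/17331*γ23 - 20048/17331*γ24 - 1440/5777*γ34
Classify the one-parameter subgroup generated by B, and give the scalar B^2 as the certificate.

B^2 term by term: the squares give (-57850/17331)^2*(γ12)^2 + (-11968/17331)^2*(γ13)^2 + (248/17331)^2*(γ14)^2 + (-40232/17331)^2*(γ23)^2 + (-20048/17331)^2*(γ24)^2 + (-1440/5777)^2*(γ34)^2 = 3346622500/300363561*(-1) + 143233024/300363561*(+1) + 61504/300363561*(+1) + 1618613824/300363561*(+1) + 401922304/300363561*(+1) + 2073600/33373729*(-1) = -4 (each basis 2-blade squares to minus the product of its generators' squares); cross terms between blades sharing an index anticommute and cancel; the commuting (index-disjoint) pairs give grade-4 terms 2*c*c'*(blade product), which cancel blade by blade — γ1234: 55536000/33373729 - 479868928/300363561 - 19955072/300363561 = 0 — confirming B is simple. So B^2 = -4.
Answer: rotation, certificate B^2 = -4. The class reads off the invariant scalar -4 directly.


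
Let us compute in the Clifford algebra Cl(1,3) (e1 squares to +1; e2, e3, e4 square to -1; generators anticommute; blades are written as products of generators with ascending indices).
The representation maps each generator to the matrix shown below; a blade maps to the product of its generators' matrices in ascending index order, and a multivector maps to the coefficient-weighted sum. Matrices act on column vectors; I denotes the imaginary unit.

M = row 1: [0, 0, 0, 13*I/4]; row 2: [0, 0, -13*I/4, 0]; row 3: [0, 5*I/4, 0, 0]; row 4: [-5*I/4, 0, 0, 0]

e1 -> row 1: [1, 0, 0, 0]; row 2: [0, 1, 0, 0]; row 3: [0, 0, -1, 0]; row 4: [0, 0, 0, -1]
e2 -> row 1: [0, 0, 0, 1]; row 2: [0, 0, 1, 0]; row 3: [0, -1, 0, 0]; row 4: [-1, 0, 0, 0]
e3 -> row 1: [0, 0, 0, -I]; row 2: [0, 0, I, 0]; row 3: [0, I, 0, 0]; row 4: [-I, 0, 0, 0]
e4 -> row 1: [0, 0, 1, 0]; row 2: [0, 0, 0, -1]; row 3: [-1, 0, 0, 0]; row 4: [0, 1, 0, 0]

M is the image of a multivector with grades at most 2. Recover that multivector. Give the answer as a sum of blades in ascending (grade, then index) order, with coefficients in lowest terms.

Method: the blade images are trace-orthogonal — tr(rho(e_A) rho(e_B)^-1) = 4 if A = B and 0 otherwise — and rho(e_A)^-1 = (e_A)^2 * rho(e_A) with (e_A)^2 = +1 or -1, so the coefficient of e_A in the preimage is (e_A)^2 * tr(M rho(e_A))/4.
Nonzero projections over blades of grade <= 2: e3: (e3)^2 = -1, tr(M rho(e3)) = 4, coefficient -1; e1 e3: (e1 e3)^2 = +1, tr(M rho(e1 e3)) = -9, coefficient -9/4. Every other blade of grade <= 2 projects to 0.
Answer: -e3 - 9/4*e1 e3


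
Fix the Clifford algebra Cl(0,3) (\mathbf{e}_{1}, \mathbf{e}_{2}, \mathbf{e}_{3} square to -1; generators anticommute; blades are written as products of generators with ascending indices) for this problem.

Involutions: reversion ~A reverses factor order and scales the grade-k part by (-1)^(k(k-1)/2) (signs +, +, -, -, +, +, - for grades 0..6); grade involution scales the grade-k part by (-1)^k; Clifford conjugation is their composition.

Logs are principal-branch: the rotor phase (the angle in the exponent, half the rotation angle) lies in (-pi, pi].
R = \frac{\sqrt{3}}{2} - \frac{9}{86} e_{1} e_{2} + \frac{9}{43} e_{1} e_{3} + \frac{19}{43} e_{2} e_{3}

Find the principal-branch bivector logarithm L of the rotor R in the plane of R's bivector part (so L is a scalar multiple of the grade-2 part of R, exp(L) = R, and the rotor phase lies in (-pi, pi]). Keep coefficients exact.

The scalar part of R is \frac{\sqrt{3}}{2}, and that scalar determines the rotor phase on the principal branch; recovering the unit plane as bivector-part over sine of the phase gives L = phase * plane.
Concretely: cos(phase) = \frac{\sqrt{3}}{2} gives phase = ±\frac{\pi}{6}, and since phase/sin(phase) is even the sign is immaterial: L = (phase/sin(phase)) * <R>_2 = (\frac{\pi}{3}) * <R>_2.
Answer: - \frac{3 \pi}{86} e_{1} e_{2} + \frac{3 \pi}{43} e_{1} e_{3} + \frac{19 \pi}{129} e_{2} e_{3}


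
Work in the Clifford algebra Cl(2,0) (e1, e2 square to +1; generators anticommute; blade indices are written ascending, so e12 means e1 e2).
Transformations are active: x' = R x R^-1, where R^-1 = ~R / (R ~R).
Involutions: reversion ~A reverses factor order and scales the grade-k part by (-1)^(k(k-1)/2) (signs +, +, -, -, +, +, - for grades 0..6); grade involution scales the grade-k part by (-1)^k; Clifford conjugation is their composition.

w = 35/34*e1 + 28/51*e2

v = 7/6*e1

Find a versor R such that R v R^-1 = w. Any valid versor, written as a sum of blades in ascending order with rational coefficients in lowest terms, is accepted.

The midline construction: v and w both square to 49/36, so reflecting in their sum 112/51*e1 + 28/51*e2 exchanges them.
Answer: 112/51*e1 + 28/51*e2


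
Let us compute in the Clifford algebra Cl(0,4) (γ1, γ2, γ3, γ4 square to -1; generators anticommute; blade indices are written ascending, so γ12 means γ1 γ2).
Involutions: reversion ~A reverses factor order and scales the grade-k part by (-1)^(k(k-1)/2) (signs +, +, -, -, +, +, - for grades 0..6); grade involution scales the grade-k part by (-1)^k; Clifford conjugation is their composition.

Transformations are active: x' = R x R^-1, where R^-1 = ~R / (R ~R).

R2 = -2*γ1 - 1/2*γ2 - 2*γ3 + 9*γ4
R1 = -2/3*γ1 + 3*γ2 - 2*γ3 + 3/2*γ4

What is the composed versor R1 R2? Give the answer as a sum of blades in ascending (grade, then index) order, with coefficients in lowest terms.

Distribute over the terms of R1 (each basis-blade product reordered to ascending indices, repeated generators contracted through their squares):
(-2/3*γ1) R2 = -4/3 + 1/3*γ12 + 4/3*γ13 - 6*γ14
(3*γ2) R2 = 3/2 + 6*γ12 - 6*γ23 + 27*γ24
(-2*γ3) R2 = -4 - 4*γ13 - γ23 - 18*γ34
(3/2*γ4) R2 = -27/2 + 3*γ14 + 3/4*γ24 + 3*γ34
Summing the partial products and collecting blades:
Answer: -52/3 + 19/3*γ12 - 8/3*γ13 - 3*γ14 - 7*γ23 + 111/4*γ24 - 15*γ34


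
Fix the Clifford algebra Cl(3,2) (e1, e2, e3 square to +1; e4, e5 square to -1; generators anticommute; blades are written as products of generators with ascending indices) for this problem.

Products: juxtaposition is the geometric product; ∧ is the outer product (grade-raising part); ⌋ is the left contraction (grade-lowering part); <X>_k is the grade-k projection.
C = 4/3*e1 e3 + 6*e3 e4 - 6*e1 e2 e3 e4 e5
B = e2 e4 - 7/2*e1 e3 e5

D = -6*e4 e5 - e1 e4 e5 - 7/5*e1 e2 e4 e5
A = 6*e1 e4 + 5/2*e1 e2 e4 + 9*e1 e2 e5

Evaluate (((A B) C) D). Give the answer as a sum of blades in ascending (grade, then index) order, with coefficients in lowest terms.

step 1: 5/2*e1 + 6*e1 e2 - 63/2*e2 e3 + 9*e1 e4 e5 - 21*e3 e4 e5 + 35/4*e2 e3 e4 e5
step 2: -105/2*e1 + 10/3*e3 - 126*e5 - 168*e1 e2 + 46*e2 e3 - 189*e2 e4 + 105/2*e2 e5 + 15*e1 e3 e4 + 54*e1 e3 e5 - 161*e1 e4 e5 + 48*e3 e4 e5 + 36*e1 e2 e3 e4 + 35/3*e1 e2 e4 e5 - 15*e2 e3 e4 e5
step 3: -532/3 - 966*e1 - 3556/15*e2 + 288*e3 + 756*e4 + 70*e1 e2 - 27*e1 e3 - 105/2*e1 e4 + 1323/5*e1 e5 - 90*e2 e3 - 315*e2 e4 - 1134*e2 e5 - 54*e3 e4 - 177/5*e3 e5 - 1827/10*e4 e5 + 261/5*e1 e2 e3 + 1239/10*e1 e2 e4 - 189*e1 e2 e5 - 324*e1 e3 e4 + 90*e1 e3 e5 + 315*e1 e4 e5 - 378/5*e2 e3 e4 - 15*e2 e3 e5 - 189/2*e2 e4 e5 - 20*e3 e4 e5 + 216*e1 e2 e3 e5 + 1008*e1 e2 e4 e5 + 1016/15*e1 e3 e4 e5 - 276*e2 e3 e4 e5 - 152/3*e1 e2 e3 e4 e5
Answer: -532/3 - 966*e1 - 3556/15*e2 + 288*e3 + 756*e4 + 70*e1 e2 - 27*e1 e3 - 105/2*e1 e4 + 1323/5*e1 e5 - 90*e2 e3 - 315*e2 e4 - 1134*e2 e5 - 54*e3 e4 - 177/5*e3 e5 - 1827/10*e4 e5 + 261/5*e1 e2 e3 + 1239/10*e1 e2 e4 - 189*e1 e2 e5 - 324*e1 e3 e4 + 90*e1 e3 e5 + 315*e1 e4 e5 - 378/5*e2 e3 e4 - 15*e2 e3 e5 - 189/2*e2 e4 e5 - 20*e3 e4 e5 + 216*e1 e2 e3 e5 + 1008*e1 e2 e4 e5 + 1016/15*e1 e3 e4 e5 - 276*e2 e3 e4 e5 - 152/3*e1 e2 e3 e4 e5


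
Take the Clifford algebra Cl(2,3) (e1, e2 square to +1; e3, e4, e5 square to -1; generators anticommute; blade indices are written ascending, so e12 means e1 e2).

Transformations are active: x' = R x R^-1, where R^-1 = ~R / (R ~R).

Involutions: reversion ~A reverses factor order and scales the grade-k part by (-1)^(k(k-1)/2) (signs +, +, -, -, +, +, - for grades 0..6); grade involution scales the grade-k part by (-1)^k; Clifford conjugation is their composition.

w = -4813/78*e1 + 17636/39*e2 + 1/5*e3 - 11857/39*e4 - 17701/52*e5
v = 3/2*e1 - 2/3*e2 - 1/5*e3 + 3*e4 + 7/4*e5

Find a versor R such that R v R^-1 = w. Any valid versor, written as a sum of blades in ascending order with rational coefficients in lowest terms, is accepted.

A norm check does it: q(v) = q(w) = -33869/3600, hence R = v + w = -2348/39*e1 + 5870/13*e2 - 11740/39*e4 - 8805/26*e5 realises the map — parallel part kept, (v - w)/2 negated, v carried to w.
Answer: -2348/39*e1 + 5870/13*e2 - 11740/39*e4 - 8805/26*e5


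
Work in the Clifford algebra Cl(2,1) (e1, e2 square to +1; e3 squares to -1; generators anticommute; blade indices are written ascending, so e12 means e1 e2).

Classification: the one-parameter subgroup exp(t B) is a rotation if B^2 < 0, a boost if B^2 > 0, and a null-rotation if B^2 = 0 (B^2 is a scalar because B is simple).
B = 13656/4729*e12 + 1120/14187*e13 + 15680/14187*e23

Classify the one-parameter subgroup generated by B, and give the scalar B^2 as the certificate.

B^2 term by term: the squares give (13656/4729)^2*(e12)^2 + (1120/14187)^2*(e13)^2 + (15680/14187)^2*(e23)^2 = 186486336/22363441*(-1) + 1254400/201270969*(+1) + 245862400/201270969*(+1) = -64/9 (each basis 2-blade squares to minus the product of its generators' squares); cross terms between blades sharing an index anticommute and cancel. So B^2 = -64/9.
Answer: rotation, certificate B^2 = -64/9. The class reads off the invariant scalar -64/9 directly.


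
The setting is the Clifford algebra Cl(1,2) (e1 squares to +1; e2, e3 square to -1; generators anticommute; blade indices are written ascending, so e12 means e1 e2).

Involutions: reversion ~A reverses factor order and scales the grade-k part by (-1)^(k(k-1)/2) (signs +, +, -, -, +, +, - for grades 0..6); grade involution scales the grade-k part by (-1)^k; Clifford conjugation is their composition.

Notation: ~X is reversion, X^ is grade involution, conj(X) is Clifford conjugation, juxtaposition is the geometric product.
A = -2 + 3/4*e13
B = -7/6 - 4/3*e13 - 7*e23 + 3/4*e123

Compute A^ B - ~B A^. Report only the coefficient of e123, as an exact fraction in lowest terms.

first term: 4/3 - 9/16*e2 - 21/4*e12 + 43/24*e13 + 14*e23 - 3/2*e123
second term: 10/3 + 9/16*e2 - 21/4*e12 - 85/24*e13 - 14*e23 + 3/2*e123
Answer: -3


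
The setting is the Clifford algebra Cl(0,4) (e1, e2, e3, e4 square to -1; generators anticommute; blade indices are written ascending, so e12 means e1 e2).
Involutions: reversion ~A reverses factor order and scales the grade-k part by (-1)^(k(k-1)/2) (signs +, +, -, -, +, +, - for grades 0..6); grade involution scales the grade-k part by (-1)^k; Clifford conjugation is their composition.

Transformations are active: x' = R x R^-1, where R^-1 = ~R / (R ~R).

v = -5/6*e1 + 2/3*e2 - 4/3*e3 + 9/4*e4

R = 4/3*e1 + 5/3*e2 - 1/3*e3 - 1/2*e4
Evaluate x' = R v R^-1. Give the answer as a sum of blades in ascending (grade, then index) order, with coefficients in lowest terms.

~R = 4/3*e1 + 5/3*e2 - 1/3*e3 - 1/2*e4, and R ~R = -59/12, so R^-1 = ~R / (-59/12).
R v = 49/72 + 41/18*e12 - 37/18*e13 + 31/12*e14 - 2*e23 + 49/12*e24 - 17/12*e34
Answer: 493/1062*e1 - 599/531*e2 + 757/531*e3 - 1495/708*e4


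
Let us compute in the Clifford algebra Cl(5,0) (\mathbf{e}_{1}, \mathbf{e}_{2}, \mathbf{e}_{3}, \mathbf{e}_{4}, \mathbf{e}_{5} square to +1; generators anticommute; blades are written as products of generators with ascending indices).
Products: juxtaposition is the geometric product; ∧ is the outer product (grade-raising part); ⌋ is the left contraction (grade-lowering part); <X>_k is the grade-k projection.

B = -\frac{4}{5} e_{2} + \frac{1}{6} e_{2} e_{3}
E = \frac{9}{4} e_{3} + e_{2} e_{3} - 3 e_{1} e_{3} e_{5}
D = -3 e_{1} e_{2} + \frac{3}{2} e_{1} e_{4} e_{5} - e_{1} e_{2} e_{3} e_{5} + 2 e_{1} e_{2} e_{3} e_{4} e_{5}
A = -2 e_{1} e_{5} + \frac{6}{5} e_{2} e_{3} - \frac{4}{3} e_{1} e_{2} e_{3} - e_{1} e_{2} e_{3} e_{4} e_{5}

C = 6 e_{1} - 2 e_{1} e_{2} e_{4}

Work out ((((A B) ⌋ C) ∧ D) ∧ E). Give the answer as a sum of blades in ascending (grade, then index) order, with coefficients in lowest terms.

step 1: -\frac{1}{5} + \frac{2}{9} e_{1} + \frac{24}{25} e_{3} - \frac{16}{15} e_{1} e_{3} - \frac{8}{5} e_{1} e_{2} e_{5} + \frac{1}{6} e_{1} e_{4} e_{5} - \frac{1}{3} e_{1} e_{2} e_{3} e_{5} - \frac{4}{5} e_{1} e_{3} e_{4} e_{5}
step 2: \frac{4}{3} - \frac{6}{5} e_{1} - \frac{4}{9} e_{2} e_{4} + \frac{2}{5} e_{1} e_{2} e_{4}
step 3: -4 e_{1} e_{2} + 2 e_{1} e_{4} e_{5} - \frac{4}{3} e_{1} e_{2} e_{3} e_{5} + \frac{8}{3} e_{1} e_{2} e_{3} e_{4} e_{5}
step 4: -9 e_{1} e_{2} e_{3} + \frac{9}{2} e_{1} e_{3} e_{4} e_{5} + 2 e_{1} e_{2} e_{3} e_{4} e_{5}
Answer: -9 e_{1} e_{2} e_{3} + \frac{9}{2} e_{1} e_{3} e_{4} e_{5} + 2 e_{1} e_{2} e_{3} e_{4} e_{5}
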